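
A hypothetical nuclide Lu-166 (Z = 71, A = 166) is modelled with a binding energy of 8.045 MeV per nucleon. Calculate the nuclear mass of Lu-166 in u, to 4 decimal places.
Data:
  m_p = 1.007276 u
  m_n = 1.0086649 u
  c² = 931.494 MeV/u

Total binding energy = 166 × 8.045 = 1335.470 MeV
Mass defect = 1335.470 MeV / (931.494 MeV/u) = 1.433686 u
Constituent mass = 71(1.007276) + 95(1.0086649) = 167.3397615 u
Nuclear mass = 167.3397615 − 1.433686 = 165.9060755 u ≈ 165.9061 u (to 4 decimal places)

165.9061 u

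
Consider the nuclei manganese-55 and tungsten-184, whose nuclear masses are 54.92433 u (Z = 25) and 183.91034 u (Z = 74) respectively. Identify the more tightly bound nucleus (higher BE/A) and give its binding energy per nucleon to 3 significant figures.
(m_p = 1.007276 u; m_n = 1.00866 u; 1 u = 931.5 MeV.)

manganese-55; 8.76 MeV/nucleon

manganese-55: Σm = 25(1.007276) + 30(1.00866) = 55.441700 u; Δm = 0.517370 u; E_B = 481.93 MeV; E_B/A = 8.762 MeV
tungsten-184: Σm = 74(1.007276) + 110(1.00866) = 185.491024 u; Δm = 1.580684 u; E_B = 1472.4 MeV; E_B/A = 8.002 MeV
manganese-55 has the higher binding energy per nucleon, so it is the more tightly bound nucleus.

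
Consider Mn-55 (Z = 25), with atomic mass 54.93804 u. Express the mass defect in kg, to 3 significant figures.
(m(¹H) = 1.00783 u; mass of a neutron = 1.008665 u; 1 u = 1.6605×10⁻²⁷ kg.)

8.60e-28 kg

Σm = 25·m(¹H) + 30·m_n = 25.19575 + 30.259950 = 55.455700 u
Mass defect Δm = 55.455700 − 54.93804 = 0.517660 u
In SI units: 0.517660 u × 1.6605×10⁻²⁷ kg/u = 8.5957e-28 kg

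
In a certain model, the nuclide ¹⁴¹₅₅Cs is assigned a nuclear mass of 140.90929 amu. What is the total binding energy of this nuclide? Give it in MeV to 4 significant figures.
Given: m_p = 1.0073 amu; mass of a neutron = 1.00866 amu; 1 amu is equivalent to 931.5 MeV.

With 55 protons and 86 neutrons (A = 141):
Σm = 55·m_p + 86·m_n = 55.4015 + 86.74476 = 142.14626 amu
Mass defect Δm = 142.14626 − 140.90929 = 1.23697 amu
E_B = 1.23697 × 931.5 = 1152.24 MeV

1152 MeV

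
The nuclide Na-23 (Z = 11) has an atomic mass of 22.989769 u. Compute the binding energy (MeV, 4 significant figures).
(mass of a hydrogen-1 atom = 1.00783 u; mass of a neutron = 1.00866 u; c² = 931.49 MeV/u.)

186.6 MeV

With 11 protons and 12 neutrons (A = 23):
Total constituent mass: 11 × 1.00783 + 12 × 1.00866 = 23.19005 u
The mass defect is 23.19005 − 22.989769 = 0.200281 u.
E_B = 0.200281 × 931.49 = 186.560 MeV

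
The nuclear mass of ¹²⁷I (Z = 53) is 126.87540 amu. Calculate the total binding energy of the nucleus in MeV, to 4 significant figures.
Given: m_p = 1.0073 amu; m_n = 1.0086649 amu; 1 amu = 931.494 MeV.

The nucleus contains 53 protons and 127 − 53 = 74 neutrons.
Σm = 53·m_p + 74·m_n = 53.3869 + 74.6412026 = 128.0281026 amu
Mass defect Δm = 128.0281026 − 126.87540 = 1.1527026 amu
Binding energy = Δm·c² = 1.1527026 × 931.494 MeV/amu = 1073.74 MeV

1074 MeV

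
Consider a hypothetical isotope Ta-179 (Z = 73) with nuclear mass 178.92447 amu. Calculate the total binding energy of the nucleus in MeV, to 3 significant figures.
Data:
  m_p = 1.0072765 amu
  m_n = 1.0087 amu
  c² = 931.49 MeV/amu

The nucleus contains 73 protons and 179 − 73 = 106 neutrons.
Mass of separated nucleons = 73(1.0072765) + 106(1.0087) = 73.5311845 + 106.9222 = 180.4533845 amu
The mass defect is 180.4533845 − 178.92447 = 1.5289145 amu.
Binding energy = Δm·c² = 1.5289145 × 931.49 MeV/amu = 1424.17 MeV

1420 MeV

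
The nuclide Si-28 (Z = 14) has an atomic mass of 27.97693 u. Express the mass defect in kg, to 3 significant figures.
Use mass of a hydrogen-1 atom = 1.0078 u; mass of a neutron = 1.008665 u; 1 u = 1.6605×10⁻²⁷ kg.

With 14 protons and 14 neutrons (A = 28):
Mass of separated nucleons = 14(1.0078) + 14(1.008665) = 14.1092 + 14.121310 = 28.230510 u
The mass defect is 28.230510 − 27.97693 = 0.253580 u.
In SI units: 0.253580 u × 1.6605×10⁻²⁷ kg/u = 4.2107e-28 kg

4.21e-28 kg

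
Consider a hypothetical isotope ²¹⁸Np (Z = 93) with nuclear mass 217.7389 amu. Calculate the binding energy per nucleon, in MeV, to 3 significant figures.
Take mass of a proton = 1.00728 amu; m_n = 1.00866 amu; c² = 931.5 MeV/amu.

The nucleus contains 93 protons and 218 − 93 = 125 neutrons.
Total constituent mass: 93 × 1.00728 + 125 × 1.00866 = 219.75954 amu
Mass defect Δm = 219.75954 − 217.7389 = 2.02064 amu
Binding energy = Δm·c² = 2.02064 × 931.5 MeV/amu = 1882.23 MeV
Dividing by A = 218 gives 8.634 MeV per nucleon.

8.63 MeV/nucleon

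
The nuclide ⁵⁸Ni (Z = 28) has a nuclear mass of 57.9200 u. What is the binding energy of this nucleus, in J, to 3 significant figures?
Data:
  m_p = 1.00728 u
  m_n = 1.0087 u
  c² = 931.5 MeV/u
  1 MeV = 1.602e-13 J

8.13e-11 J

Mass of separated nucleons = 28(1.00728) + 30(1.0087) = 28.20384 + 30.2610 = 58.46484 u
Mass defect Δm = 58.46484 − 57.9200 = 0.54484 u
Binding energy = Δm·c² = 0.54484 × 931.5 MeV/u = 507.518 MeV
In joules: 507.518 MeV × 1.602e-13 J/MeV = 8.1304e-11 J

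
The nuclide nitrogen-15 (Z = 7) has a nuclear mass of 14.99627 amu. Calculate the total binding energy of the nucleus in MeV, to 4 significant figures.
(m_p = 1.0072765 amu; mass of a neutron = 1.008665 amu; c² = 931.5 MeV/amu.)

115.5 MeV

With 7 protons and 8 neutrons (A = 15):
Σm = 7·m_p + 8·m_n = 7.0509355 + 8.069320 = 15.1202555 amu
Mass defect Δm = 15.1202555 − 14.99627 = 0.1239855 amu
E_B = 0.1239855 × 931.5 = 115.492 MeV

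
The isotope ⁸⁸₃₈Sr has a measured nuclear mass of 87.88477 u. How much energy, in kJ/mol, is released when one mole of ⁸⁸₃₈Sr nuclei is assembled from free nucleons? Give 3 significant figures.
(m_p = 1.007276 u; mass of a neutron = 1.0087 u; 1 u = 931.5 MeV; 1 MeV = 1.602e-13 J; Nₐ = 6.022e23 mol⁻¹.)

Z = 38, so N = A − Z = 88 − 38 = 50.
Σm = 38·m_p + 50·m_n = 38.276488 + 50.4350 = 88.711488 u
Δm = 88.711488 − 87.88477 = 0.826718 u
Converting to energy: 0.826718 u × 931.5 MeV/u = 770.088 MeV
Per nucleus in joules: 770.088 MeV × 1.602e-13 J/MeV = 1.2337e-10 J
Per mole: 1.2337e-10 J × 6.022e23 mol⁻¹ = 7.4293e+13 J/mol

7.43e+10 kJ/mol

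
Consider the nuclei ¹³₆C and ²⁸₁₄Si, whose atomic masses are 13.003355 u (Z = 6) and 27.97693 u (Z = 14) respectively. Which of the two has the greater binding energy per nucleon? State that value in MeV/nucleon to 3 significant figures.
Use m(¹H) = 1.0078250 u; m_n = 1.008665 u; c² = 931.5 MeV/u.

²⁸₁₄Si; 8.45 MeV/nucleon

¹³₆C: Σm = 6(1.0078250) + 7(1.008665) = 13.1076050 u; Δm = 0.1042500 u; E_B = 97.109 MeV; E_B/A = 7.470 MeV
²⁸₁₄Si: Σm = 14(1.0078250) + 14(1.008665) = 28.2308600 u; Δm = 0.2539300 u; E_B = 236.54 MeV; E_B/A = 8.448 MeV
²⁸₁₄Si has the higher binding energy per nucleon, so it is the more tightly bound nucleus.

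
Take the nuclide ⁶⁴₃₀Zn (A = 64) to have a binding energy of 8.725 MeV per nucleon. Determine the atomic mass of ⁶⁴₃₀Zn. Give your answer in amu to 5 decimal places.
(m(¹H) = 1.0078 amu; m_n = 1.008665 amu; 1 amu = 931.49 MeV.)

Total binding energy = 64 × 8.725 = 558.400 MeV
Mass defect = 558.400 MeV / (931.49 MeV/amu) = 0.5994697 amu
Constituent mass = 30(1.0078) + 34(1.008665) = 64.528610 amu
Atomic mass = 64.528610 − 0.5994697 = 63.9291403 amu ≈ 63.92914 amu (to 5 decimal places)

63.92914 amu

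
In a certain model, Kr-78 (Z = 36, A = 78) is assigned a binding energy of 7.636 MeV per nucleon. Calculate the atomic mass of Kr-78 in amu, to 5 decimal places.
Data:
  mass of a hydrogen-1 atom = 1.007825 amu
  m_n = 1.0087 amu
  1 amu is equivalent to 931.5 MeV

78.00769 amu

Total binding energy = 78 × 7.636 = 595.608 MeV
Mass defect = 595.608 MeV / (931.5 MeV/amu) = 0.6394074 amu
Constituent mass = 36(1.007825) + 42(1.0087) = 78.647100 amu
Atomic mass = 78.647100 − 0.6394074 = 78.0076926 amu ≈ 78.00769 amu (to 5 decimal places)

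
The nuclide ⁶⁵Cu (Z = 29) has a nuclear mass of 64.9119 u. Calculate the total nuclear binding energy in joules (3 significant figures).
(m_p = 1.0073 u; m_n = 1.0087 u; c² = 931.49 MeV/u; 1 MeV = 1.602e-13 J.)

9.15e-11 J

Mass of separated nucleons = 29(1.0073) + 36(1.0087) = 29.2117 + 36.3132 = 65.5249 u
Mass defect Δm = 65.5249 − 64.9119 = 0.6130 u
Binding energy = Δm·c² = 0.6130 × 931.49 MeV/u = 571.003 MeV
In joules: 571.003 MeV × 1.602e-13 J/MeV = 9.1475e-11 J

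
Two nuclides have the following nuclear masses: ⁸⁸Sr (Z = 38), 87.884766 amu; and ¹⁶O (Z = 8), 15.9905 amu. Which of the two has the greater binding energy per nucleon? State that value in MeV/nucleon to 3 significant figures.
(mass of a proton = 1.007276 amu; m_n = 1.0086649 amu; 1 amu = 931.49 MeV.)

⁸⁸Sr; 8.73 MeV/nucleon

⁸⁸Sr: Σm = 38(1.007276) + 50(1.0086649) = 88.7097330 amu; Δm = 0.8249670 amu; E_B = 768.45 MeV; E_B/A = 8.732 MeV
¹⁶O: Σm = 8(1.007276) + 8(1.0086649) = 16.1275272 amu; Δm = 0.1370272 amu; E_B = 127.639 MeV; E_B/A = 7.977 MeV
⁸⁸Sr has the higher binding energy per nucleon, so it is the more tightly bound nucleus.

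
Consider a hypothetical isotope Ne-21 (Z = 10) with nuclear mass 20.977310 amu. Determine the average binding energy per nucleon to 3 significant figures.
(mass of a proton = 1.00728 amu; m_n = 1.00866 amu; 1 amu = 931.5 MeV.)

Z = 10, so N = A − Z = 21 − 10 = 11.
Mass of separated nucleons = 10(1.00728) + 11(1.00866) = 10.07280 + 11.09526 = 21.16806 amu
Mass defect Δm = 21.16806 − 20.977310 = 0.190750 amu
Converting to energy: 0.190750 amu × 931.5 MeV/amu = 177.684 MeV
Dividing by A = 21 gives 8.461 MeV per nucleon.

8.46 MeV/nucleon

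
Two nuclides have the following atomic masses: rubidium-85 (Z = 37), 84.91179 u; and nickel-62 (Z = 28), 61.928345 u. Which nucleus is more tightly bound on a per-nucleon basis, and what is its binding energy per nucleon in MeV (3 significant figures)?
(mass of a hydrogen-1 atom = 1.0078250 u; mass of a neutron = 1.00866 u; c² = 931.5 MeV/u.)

rubidium-85: Σm = 37(1.0078250) + 48(1.00866) = 85.7052050 u; Δm = 0.7934150 u; E_B = 739.07 MeV; E_B/A = 8.6949 MeV
nickel-62: Σm = 28(1.0078250) + 34(1.00866) = 62.5135400 u; Δm = 0.5851950 u; E_B = 545.11 MeV; E_B/A = 8.792 MeV
nickel-62 has the higher binding energy per nucleon, so it is the more tightly bound nucleus.

nickel-62; 8.79 MeV/nucleon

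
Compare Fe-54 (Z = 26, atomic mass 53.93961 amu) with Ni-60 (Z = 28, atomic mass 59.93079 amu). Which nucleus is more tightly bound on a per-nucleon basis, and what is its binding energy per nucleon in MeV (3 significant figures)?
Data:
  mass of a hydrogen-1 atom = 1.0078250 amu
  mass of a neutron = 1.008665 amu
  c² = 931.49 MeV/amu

Ni-60; 8.78 MeV/nucleon

Fe-54: Σm = 26(1.0078250) + 28(1.008665) = 54.4460700 amu; Δm = 0.5064600 amu; E_B = 471.76 MeV; E_B/A = 8.736 MeV
Ni-60: Σm = 28(1.0078250) + 32(1.008665) = 60.4963800 amu; Δm = 0.5655900 amu; E_B = 526.84 MeV; E_B/A = 8.781 MeV
Ni-60 has the higher binding energy per nucleon, so it is the more tightly bound nucleus.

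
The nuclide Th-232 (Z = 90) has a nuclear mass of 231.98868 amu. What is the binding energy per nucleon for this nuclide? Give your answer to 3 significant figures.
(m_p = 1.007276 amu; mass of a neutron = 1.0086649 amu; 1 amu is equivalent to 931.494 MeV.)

With 90 protons and 142 neutrons (A = 232):
Total constituent mass: 90 × 1.007276 + 142 × 1.0086649 = 233.8852558 amu
Δm = 233.8852558 − 231.98868 = 1.8965758 amu
Binding energy = Δm·c² = 1.8965758 × 931.494 MeV/amu = 1766.65 MeV
Per nucleon: 1766.65 / 232 = 7.6149 MeV

7.61 MeV/nucleon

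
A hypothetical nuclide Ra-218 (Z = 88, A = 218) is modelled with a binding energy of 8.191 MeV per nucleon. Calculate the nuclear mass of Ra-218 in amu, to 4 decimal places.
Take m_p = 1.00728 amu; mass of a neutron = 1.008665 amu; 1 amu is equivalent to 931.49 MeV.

217.8501 amu

Total binding energy = 218 × 8.191 = 1785.638 MeV
Mass defect = 1785.638 MeV / (931.49 MeV/amu) = 1.916970 amu
Constituent mass = 88(1.00728) + 130(1.008665) = 219.767090 amu
Nuclear mass = 219.767090 − 1.916970 = 217.850120 amu ≈ 217.8501 amu (to 4 decimal places)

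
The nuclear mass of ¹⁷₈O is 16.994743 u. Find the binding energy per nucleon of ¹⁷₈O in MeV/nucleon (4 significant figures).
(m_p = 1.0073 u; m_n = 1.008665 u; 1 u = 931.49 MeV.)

Z = 8, so N = A − Z = 17 − 8 = 9.
Total constituent mass: 8 × 1.0073 + 9 × 1.008665 = 17.136385 u
Mass defect Δm = 17.136385 − 16.994743 = 0.141642 u
Converting to energy: 0.141642 u × 931.49 MeV/u = 131.938 MeV
BE/A = 131.938 MeV / 17 = 7.761 MeV/nucleon

7.761 MeV/nucleon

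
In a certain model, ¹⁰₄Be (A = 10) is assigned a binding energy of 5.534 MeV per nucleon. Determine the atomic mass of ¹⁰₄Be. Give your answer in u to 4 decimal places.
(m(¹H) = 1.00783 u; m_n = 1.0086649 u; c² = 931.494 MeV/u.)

Total binding energy = 10 × 5.534 = 55.340 MeV
Mass defect = 55.340 MeV / (931.494 MeV/u) = 0.059410 u
Constituent mass = 4(1.00783) + 6(1.0086649) = 10.0833094 u
Atomic mass = 10.0833094 − 0.059410 = 10.0238994 u ≈ 10.0239 u (to 4 decimal places)

10.0239 u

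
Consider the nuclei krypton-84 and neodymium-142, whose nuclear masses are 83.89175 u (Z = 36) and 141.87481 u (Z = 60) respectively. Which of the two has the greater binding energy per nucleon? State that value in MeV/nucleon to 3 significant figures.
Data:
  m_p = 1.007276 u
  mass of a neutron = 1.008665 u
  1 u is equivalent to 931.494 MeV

krypton-84: Σm = 36(1.007276) + 48(1.008665) = 84.677856 u; Δm = 0.786106 u; E_B = 732.25 MeV; E_B/A = 8.717 MeV
neodymium-142: Σm = 60(1.007276) + 82(1.008665) = 143.147090 u; Δm = 1.272280 u; E_B = 1185.1 MeV; E_B/A = 8.346 MeV
krypton-84 has the higher binding energy per nucleon, so it is the more tightly bound nucleus.

krypton-84; 8.72 MeV/nucleon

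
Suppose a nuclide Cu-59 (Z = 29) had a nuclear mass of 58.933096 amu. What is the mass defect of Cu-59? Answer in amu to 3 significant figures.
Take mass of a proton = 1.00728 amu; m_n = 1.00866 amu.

0.538 amu

With 29 protons and 30 neutrons (A = 59):
Mass of separated nucleons = 29(1.00728) + 30(1.00866) = 29.21112 + 30.25980 = 59.47092 amu
Mass defect Δm = 59.47092 − 58.933096 = 0.537824 amu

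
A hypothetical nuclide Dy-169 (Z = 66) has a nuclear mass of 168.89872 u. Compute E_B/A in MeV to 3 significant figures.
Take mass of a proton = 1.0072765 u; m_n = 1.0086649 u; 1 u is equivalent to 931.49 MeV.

8.12 MeV/nucleon

With 66 protons and 103 neutrons (A = 169):
Total constituent mass: 66 × 1.0072765 + 103 × 1.0086649 = 170.3727337 u
Δm = 170.3727337 − 168.89872 = 1.4740137 u
Converting to energy: 1.4740137 u × 931.49 MeV/u = 1373.03 MeV
Per nucleon: 1373.03 / 169 = 8.124 MeV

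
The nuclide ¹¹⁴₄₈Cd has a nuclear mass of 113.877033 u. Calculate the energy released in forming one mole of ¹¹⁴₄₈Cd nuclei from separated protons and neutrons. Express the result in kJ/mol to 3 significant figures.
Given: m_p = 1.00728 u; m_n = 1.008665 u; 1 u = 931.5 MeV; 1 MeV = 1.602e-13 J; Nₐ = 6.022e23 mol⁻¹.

The nucleus contains 48 protons and 114 − 48 = 66 neutrons.
Σm = 48·m_p + 66·m_n = 48.34944 + 66.571890 = 114.921330 u
The mass defect is 114.921330 − 113.877033 = 1.044297 u.
E_B = 1.044297 × 931.5 = 972.763 MeV
Per nucleus in joules: 972.763 MeV × 1.602e-13 J/MeV = 1.5584e-10 J
Per mole: 1.5584e-10 J × 6.022e23 mol⁻¹ = 9.3847e+13 J/mol

9.38e+10 kJ/mol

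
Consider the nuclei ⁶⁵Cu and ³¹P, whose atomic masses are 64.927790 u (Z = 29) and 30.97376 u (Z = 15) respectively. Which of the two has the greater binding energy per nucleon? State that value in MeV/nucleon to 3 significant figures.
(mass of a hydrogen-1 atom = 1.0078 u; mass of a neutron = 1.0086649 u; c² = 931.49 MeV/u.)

⁶⁵Cu; 8.75 MeV/nucleon

⁶⁵Cu: Σm = 29(1.0078) + 36(1.0086649) = 65.5381364 u; Δm = 0.6103464 u; E_B = 568.53 MeV; E_B/A = 8.747 MeV
³¹P: Σm = 15(1.0078) + 16(1.0086649) = 31.2556384 u; Δm = 0.2818784 u; E_B = 262.57 MeV; E_B/A = 8.470 MeV
⁶⁵Cu has the higher binding energy per nucleon, so it is the more tightly bound nucleus.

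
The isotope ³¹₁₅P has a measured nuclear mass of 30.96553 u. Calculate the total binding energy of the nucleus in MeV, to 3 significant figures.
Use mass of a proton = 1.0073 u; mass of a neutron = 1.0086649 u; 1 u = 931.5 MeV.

Σm = 15·m_p + 16·m_n = 15.1095 + 16.1386384 = 31.2481384 u
Δm = 31.2481384 − 30.96553 = 0.2826084 u
Converting to energy: 0.2826084 u × 931.5 MeV/u = 263.250 MeV

263 MeV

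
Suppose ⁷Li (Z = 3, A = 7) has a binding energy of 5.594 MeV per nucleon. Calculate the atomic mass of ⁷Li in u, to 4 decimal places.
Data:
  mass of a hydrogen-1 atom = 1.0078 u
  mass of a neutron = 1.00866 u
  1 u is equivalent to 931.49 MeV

Total binding energy = 7 × 5.594 = 39.158 MeV
Mass defect = 39.158 MeV / (931.49 MeV/u) = 0.042038 u
Constituent mass = 3(1.0078) + 4(1.00866) = 7.05804 u
Atomic mass = 7.05804 − 0.042038 = 7.016002 u ≈ 7.0160 u (to 4 decimal places)

7.0160 u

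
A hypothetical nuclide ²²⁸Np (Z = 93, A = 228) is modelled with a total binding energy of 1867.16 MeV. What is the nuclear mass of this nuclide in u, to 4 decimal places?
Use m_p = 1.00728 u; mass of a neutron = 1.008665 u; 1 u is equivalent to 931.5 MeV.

227.8423 u

Mass defect = 1867.16 MeV / (931.5 MeV/u) = 2.004466 u
Constituent mass = 93(1.00728) + 135(1.008665) = 229.846815 u
Nuclear mass = 229.846815 − 2.004466 = 227.842349 u ≈ 227.8423 u (to 4 decimal places)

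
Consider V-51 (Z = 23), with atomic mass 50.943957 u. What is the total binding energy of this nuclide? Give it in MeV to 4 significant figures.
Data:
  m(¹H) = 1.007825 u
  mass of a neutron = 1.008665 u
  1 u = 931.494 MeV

445.8 MeV

Total constituent mass: 23 × 1.007825 + 28 × 1.008665 = 51.422595 u
Mass defect Δm = 51.422595 − 50.943957 = 0.478638 u
Converting to energy: 0.478638 u × 931.494 MeV/u = 445.848 MeV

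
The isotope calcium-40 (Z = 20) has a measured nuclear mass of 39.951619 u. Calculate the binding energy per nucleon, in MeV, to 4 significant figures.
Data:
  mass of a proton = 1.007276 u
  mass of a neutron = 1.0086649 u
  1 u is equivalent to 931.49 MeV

8.551 MeV/nucleon

Z = 20, so N = A − Z = 40 − 20 = 20.
Total constituent mass: 20 × 1.007276 + 20 × 1.0086649 = 40.3188180 u
Δm = 40.3188180 − 39.951619 = 0.3671990 u
Converting to energy: 0.3671990 u × 931.49 MeV/u = 342.042 MeV
Dividing by A = 40 gives 8.551 MeV per nucleon.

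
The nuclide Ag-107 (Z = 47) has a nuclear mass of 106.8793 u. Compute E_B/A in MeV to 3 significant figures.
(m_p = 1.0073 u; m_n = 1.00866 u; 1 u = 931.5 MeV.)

8.56 MeV/nucleon

With 47 protons and 60 neutrons (A = 107):
Σm = 47·m_p + 60·m_n = 47.3431 + 60.51960 = 107.86270 u
Mass defect Δm = 107.86270 − 106.8793 = 0.98340 u
Converting to energy: 0.98340 u × 931.5 MeV/u = 916.037 MeV
BE/A = 916.037 MeV / 107 = 8.561 MeV/nucleon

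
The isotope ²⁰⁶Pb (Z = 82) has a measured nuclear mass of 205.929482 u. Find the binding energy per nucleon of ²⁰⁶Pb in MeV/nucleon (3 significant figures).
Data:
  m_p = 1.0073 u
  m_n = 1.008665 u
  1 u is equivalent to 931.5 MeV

7.88 MeV/nucleon

With 82 protons and 124 neutrons (A = 206):
Mass of separated nucleons = 82(1.0073) + 124(1.008665) = 82.5986 + 125.074460 = 207.673060 u
Δm = 207.673060 − 205.929482 = 1.743578 u
Binding energy = Δm·c² = 1.743578 × 931.5 MeV/u = 1624.14 MeV
Dividing by A = 206 gives 7.884 MeV per nucleon.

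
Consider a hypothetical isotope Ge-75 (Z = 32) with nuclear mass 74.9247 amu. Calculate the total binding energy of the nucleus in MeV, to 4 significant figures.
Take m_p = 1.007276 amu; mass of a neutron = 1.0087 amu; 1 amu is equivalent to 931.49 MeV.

Z = 32, so N = A − Z = 75 − 32 = 43.
Total constituent mass: 32 × 1.007276 + 43 × 1.0087 = 75.606932 amu
Mass defect Δm = 75.606932 − 74.9247 = 0.682232 amu
E_B = 0.682232 × 931.49 = 635.492 MeV

635.5 MeV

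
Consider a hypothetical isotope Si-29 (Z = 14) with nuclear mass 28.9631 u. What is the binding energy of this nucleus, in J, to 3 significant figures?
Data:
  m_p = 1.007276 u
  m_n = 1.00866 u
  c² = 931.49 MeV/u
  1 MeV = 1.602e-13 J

4.01e-11 J

With 14 protons and 15 neutrons (A = 29):
Σm = 14·m_p + 15·m_n = 14.101864 + 15.12990 = 29.231764 u
Δm = 29.231764 − 28.9631 = 0.268664 u
Converting to energy: 0.268664 u × 931.49 MeV/u = 250.258 MeV
In joules: 250.258 MeV × 1.602e-13 J/MeV = 4.0091e-11 J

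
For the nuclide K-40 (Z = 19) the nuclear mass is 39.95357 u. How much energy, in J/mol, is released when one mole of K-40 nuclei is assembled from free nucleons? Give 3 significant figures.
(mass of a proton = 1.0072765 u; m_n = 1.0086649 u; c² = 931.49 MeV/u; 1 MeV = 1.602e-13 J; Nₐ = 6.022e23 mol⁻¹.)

3.29e+13 J/mol

With 19 protons and 21 neutrons (A = 40):
Mass of separated nucleons = 19(1.0072765) + 21(1.0086649) = 19.1382535 + 21.1819629 = 40.3202164 u
Δm = 40.3202164 − 39.95357 = 0.3666464 u
E_B = 0.3666464 × 931.49 = 341.527 MeV
Per nucleus in joules: 341.527 MeV × 1.602e-13 J/MeV = 5.4713e-11 J
Per mole: 5.4713e-11 J × 6.022e23 mol⁻¹ = 3.2948e+13 J/mol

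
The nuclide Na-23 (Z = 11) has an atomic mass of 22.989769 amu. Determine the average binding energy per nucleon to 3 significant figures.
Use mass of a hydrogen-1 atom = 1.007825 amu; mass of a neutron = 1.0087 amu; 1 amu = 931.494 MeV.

8.13 MeV/nucleon

The nucleus contains 11 protons and 23 − 11 = 12 neutrons.
Mass of separated nucleons = 11(1.007825) + 12(1.0087) = 11.086075 + 12.1044 = 23.190475 amu
The mass defect is 23.190475 − 22.989769 = 0.200706 amu.
E_B = 0.200706 × 931.494 = 186.956 MeV
Dividing by A = 23 gives 8.129 MeV per nucleon.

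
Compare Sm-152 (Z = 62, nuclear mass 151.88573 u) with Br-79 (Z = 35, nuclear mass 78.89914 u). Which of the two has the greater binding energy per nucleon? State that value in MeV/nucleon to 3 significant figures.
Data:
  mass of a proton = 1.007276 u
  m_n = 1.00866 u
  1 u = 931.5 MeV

Br-79; 8.68 MeV/nucleon

Sm-152: Σm = 62(1.007276) + 90(1.00866) = 153.230512 u; Δm = 1.344782 u; E_B = 1252.7 MeV; E_B/A = 8.241 MeV
Br-79: Σm = 35(1.007276) + 44(1.00866) = 79.635700 u; Δm = 0.736560 u; E_B = 686.11 MeV; E_B/A = 8.6849 MeV
Br-79 has the higher binding energy per nucleon, so it is the more tightly bound nucleus.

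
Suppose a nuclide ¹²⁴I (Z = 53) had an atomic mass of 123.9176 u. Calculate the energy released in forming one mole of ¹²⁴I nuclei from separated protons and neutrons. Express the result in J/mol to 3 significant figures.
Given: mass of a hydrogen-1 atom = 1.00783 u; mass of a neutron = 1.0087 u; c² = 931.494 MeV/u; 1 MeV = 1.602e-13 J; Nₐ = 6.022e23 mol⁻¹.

With 53 protons and 71 neutrons (A = 124):
Total constituent mass: 53 × 1.00783 + 71 × 1.0087 = 125.03269 u
The mass defect is 125.03269 − 123.9176 = 1.11509 u.
E_B = 1.11509 × 931.494 = 1038.70 MeV
Per nucleus in joules: 1038.70 MeV × 1.602e-13 J/MeV = 1.6640e-10 J
Per mole: 1.6640e-10 J × 6.022e23 mol⁻¹ = 1.0021e+14 J/mol

1.00e+14 J/mol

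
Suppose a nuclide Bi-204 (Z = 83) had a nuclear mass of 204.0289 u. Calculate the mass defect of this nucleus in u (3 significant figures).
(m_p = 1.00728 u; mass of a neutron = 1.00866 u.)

1.62 u

Z = 83, so N = A − Z = 204 − 83 = 121.
Total constituent mass: 83 × 1.00728 + 121 × 1.00866 = 205.65210 u
The mass defect is 205.65210 − 204.0289 = 1.62320 u.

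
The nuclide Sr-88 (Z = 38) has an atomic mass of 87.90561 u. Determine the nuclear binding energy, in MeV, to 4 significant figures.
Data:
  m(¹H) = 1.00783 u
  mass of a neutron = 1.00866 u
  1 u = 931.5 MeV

768.4 MeV

Σm = 38·m(¹H) + 50·m_n = 38.29754 + 50.43300 = 88.73054 u
Δm = 88.73054 − 87.90561 = 0.82493 u
Binding energy = Δm·c² = 0.82493 × 931.5 MeV/u = 768.422 MeV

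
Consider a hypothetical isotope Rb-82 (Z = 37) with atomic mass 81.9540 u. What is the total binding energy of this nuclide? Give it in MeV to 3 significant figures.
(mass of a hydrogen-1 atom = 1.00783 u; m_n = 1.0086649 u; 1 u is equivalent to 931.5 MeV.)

676 MeV

Mass of separated nucleons = 37(1.00783) + 45(1.0086649) = 37.28971 + 45.3899205 = 82.6796305 u
The mass defect is 82.6796305 − 81.9540 = 0.7256305 u.
Converting to energy: 0.7256305 u × 931.5 MeV/u = 675.925 MeV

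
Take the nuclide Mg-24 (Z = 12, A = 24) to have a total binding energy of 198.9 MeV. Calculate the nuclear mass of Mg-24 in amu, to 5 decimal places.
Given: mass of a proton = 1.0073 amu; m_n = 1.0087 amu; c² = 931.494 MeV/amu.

23.97847 amu

Mass defect = 198.9 MeV / (931.494 MeV/amu) = 0.2135279 amu
Constituent mass = 12(1.0073) + 12(1.0087) = 24.1920 amu
Nuclear mass = 24.1920 − 0.2135279 = 23.9784721 amu ≈ 23.97847 amu (to 5 decimal places)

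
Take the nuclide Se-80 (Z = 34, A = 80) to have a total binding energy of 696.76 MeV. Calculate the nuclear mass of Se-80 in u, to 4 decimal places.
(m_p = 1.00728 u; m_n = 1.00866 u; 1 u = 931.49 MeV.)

Mass defect = 696.76 MeV / (931.49 MeV/u) = 0.748006 u
Constituent mass = 34(1.00728) + 46(1.00866) = 80.64588 u
Nuclear mass = 80.64588 − 0.748006 = 79.897874 u ≈ 79.8979 u (to 4 decimal places)

79.8979 u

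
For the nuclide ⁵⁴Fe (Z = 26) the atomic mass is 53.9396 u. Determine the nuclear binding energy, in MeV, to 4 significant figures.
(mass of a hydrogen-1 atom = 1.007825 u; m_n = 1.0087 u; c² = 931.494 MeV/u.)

The nucleus contains 26 protons and 54 − 26 = 28 neutrons.
Mass of separated nucleons = 26(1.007825) + 28(1.0087) = 26.203450 + 28.2436 = 54.447050 u
Mass defect Δm = 54.447050 − 53.9396 = 0.507450 u
Binding energy = Δm·c² = 0.507450 × 931.494 MeV/u = 472.687 MeV

472.7 MeV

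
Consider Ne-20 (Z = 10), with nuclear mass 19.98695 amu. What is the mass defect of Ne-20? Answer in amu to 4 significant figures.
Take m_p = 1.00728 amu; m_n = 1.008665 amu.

With 10 protons and 10 neutrons (A = 20):
Σm = 10·m_p + 10·m_n = 10.07280 + 10.086650 = 20.159450 amu
Mass defect Δm = 20.159450 − 19.98695 = 0.172500 amu

0.1725 amu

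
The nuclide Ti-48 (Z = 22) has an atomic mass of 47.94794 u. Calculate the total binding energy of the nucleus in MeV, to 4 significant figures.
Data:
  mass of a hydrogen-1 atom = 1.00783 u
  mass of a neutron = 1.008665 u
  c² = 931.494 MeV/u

418.8 MeV

Mass of separated nucleons = 22(1.00783) + 26(1.008665) = 22.17226 + 26.225290 = 48.397550 u
Δm = 48.397550 − 47.94794 = 0.449610 u
Converting to energy: 0.449610 u × 931.494 MeV/u = 418.809 MeV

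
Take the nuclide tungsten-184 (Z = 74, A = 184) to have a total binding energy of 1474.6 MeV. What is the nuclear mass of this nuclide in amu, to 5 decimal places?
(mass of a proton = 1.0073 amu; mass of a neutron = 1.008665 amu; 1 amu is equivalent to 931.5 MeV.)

183.91031 amu

Mass defect = 1474.6 MeV / (931.5 MeV/amu) = 1.5830381 amu
Constituent mass = 74(1.0073) + 110(1.008665) = 185.493350 amu
Nuclear mass = 185.493350 − 1.5830381 = 183.9103119 amu ≈ 183.91031 amu (to 5 decimal places)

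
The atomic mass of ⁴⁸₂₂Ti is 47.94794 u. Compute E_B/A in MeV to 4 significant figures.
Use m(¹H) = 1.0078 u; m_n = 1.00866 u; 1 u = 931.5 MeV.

8.710 MeV/nucleon

The nucleus contains 22 protons and 48 − 22 = 26 neutrons.
Mass of separated nucleons = 22(1.0078) + 26(1.00866) = 22.1716 + 26.22516 = 48.39676 u
Δm = 48.39676 − 47.94794 = 0.44882 u
Binding energy = Δm·c² = 0.44882 × 931.5 MeV/u = 418.076 MeV
Per nucleon: 418.076 / 48 = 8.710 MeV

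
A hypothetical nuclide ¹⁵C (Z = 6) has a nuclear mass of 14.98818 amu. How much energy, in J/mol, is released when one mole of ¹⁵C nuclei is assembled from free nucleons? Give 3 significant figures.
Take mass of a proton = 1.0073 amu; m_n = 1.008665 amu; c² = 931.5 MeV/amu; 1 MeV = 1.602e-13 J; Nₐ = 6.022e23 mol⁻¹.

1.20e+13 J/mol

With 6 protons and 9 neutrons (A = 15):
Total constituent mass: 6 × 1.0073 + 9 × 1.008665 = 15.121785 amu
Mass defect Δm = 15.121785 − 14.98818 = 0.133605 amu
Converting to energy: 0.133605 amu × 931.5 MeV/amu = 124.453 MeV
Per nucleus in joules: 124.453 MeV × 1.602e-13 J/MeV = 1.9937e-11 J
Per mole: 1.9937e-11 J × 6.022e23 mol⁻¹ = 1.2006e+13 J/mol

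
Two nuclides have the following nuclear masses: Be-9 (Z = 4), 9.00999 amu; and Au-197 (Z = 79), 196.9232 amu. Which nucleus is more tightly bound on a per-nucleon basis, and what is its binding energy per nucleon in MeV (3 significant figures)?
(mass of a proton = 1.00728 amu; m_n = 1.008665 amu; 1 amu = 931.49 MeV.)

Au-197; 7.92 MeV/nucleon

Be-9: Σm = 4(1.00728) + 5(1.008665) = 9.072445 amu; Δm = 0.062455 amu; E_B = 58.176 MeV; E_B/A = 6.464 MeV
Au-197: Σm = 79(1.00728) + 118(1.008665) = 198.597590 amu; Δm = 1.674390 amu; E_B = 1559.7 MeV; E_B/A = 7.917 MeV
Au-197 has the higher binding energy per nucleon, so it is the more tightly bound nucleus.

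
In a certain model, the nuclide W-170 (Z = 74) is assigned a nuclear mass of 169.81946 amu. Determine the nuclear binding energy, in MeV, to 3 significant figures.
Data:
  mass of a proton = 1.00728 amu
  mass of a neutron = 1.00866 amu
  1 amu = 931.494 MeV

Z = 74, so N = A − Z = 170 − 74 = 96.
Mass of separated nucleons = 74(1.00728) + 96(1.00866) = 74.53872 + 96.83136 = 171.37008 amu
The mass defect is 171.37008 − 169.81946 = 1.55062 amu.
Converting to energy: 1.55062 amu × 931.494 MeV/amu = 1444.39 MeV

1440 MeV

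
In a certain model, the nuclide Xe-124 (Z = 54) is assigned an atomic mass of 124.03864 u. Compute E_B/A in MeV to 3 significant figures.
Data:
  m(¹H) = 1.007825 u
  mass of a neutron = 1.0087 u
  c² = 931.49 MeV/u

7.46 MeV/nucleon

Z = 54, so N = A − Z = 124 − 54 = 70.
Σm = 54·m(¹H) + 70·m_n = 54.422550 + 70.6090 = 125.031550 u
The mass defect is 125.031550 − 124.03864 = 0.992910 u.
E_B = 0.992910 × 931.49 = 924.886 MeV
Per nucleon: 924.886 / 124 = 7.459 MeV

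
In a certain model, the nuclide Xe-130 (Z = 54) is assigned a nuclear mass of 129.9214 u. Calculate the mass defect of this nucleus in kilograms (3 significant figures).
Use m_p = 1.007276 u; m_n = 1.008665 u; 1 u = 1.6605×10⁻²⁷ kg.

Total constituent mass: 54 × 1.007276 + 76 × 1.008665 = 131.051444 u
Δm = 131.051444 − 129.9214 = 1.130044 u
In SI units: 1.130044 u × 1.6605×10⁻²⁷ kg/u = 1.8764e-27 kg

1.88e-27 kg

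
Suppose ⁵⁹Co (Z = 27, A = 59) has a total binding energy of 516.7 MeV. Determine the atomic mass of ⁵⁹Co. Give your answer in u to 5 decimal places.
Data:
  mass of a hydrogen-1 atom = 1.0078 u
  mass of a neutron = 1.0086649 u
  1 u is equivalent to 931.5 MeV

58.93318 u

Mass defect = 516.7 MeV / (931.5 MeV/u) = 0.5546967 u
Constituent mass = 27(1.0078) + 32(1.0086649) = 59.4878768 u
Atomic mass = 59.4878768 − 0.5546967 = 58.9331801 u ≈ 58.93318 u (to 5 decimal places)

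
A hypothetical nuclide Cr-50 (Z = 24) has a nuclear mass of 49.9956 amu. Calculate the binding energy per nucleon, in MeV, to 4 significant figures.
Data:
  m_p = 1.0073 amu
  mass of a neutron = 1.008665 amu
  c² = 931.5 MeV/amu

Total constituent mass: 24 × 1.0073 + 26 × 1.008665 = 50.400490 amu
Mass defect Δm = 50.400490 − 49.9956 = 0.404890 amu
E_B = 0.404890 × 931.5 = 377.155 MeV
BE/A = 377.155 MeV / 50 = 7.543 MeV/nucleon

7.543 MeV/nucleon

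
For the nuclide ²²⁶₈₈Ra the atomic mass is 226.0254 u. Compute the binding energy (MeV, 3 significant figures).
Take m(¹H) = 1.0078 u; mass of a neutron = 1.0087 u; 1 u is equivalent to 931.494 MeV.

1730 MeV

Mass of separated nucleons = 88(1.0078) + 138(1.0087) = 88.6864 + 139.2006 = 227.8870 u
The mass defect is 227.8870 − 226.0254 = 1.8616 u.
Binding energy = Δm·c² = 1.8616 × 931.494 MeV/u = 1734.07 MeV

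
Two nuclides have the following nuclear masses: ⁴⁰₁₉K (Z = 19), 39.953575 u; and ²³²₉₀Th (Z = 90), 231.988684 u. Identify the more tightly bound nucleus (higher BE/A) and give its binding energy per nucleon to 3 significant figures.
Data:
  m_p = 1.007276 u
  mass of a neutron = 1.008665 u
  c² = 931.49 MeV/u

⁴⁰₁₉K: Σm = 19(1.007276) + 21(1.008665) = 40.320209 u; Δm = 0.366634 u; E_B = 341.52 MeV; E_B/A = 8.538 MeV
²³²₉₀Th: Σm = 90(1.007276) + 142(1.008665) = 233.885270 u; Δm = 1.896586 u; E_B = 1766.65 MeV; E_B/A = 7.6149 MeV
⁴⁰₁₉K has the higher binding energy per nucleon, so it is the more tightly bound nucleus.

⁴⁰₁₉K; 8.54 MeV/nucleon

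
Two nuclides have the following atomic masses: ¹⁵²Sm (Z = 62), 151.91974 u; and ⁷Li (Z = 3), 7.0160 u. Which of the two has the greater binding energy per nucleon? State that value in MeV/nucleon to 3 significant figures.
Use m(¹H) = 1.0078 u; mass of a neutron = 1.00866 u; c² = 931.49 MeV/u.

¹⁵²Sm; 8.23 MeV/nucleon

¹⁵²Sm: Σm = 62(1.0078) + 90(1.00866) = 153.26300 u; Δm = 1.34326 u; E_B = 1251.2 MeV; E_B/A = 8.232 MeV
⁷Li: Σm = 3(1.0078) + 4(1.00866) = 7.05804 u; Δm = 0.04204 u; E_B = 39.160 MeV; E_B/A = 5.594 MeV
¹⁵²Sm has the higher binding energy per nucleon, so it is the more tightly bound nucleus.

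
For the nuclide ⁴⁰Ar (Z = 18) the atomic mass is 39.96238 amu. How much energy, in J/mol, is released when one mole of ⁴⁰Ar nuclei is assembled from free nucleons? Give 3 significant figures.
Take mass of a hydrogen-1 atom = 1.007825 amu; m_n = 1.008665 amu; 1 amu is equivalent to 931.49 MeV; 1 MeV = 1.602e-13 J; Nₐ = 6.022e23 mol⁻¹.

3.32e+13 J/mol

Z = 18, so N = A − Z = 40 − 18 = 22.
Mass of separated nucleons = 18(1.007825) + 22(1.008665) = 18.140850 + 22.190630 = 40.331480 amu
Mass defect Δm = 40.331480 − 39.96238 = 0.369100 amu
Converting to energy: 0.369100 amu × 931.49 MeV/amu = 343.813 MeV
Per nucleus in joules: 343.813 MeV × 1.602e-13 J/MeV = 5.5079e-11 J
Per mole: 5.5079e-11 J × 6.022e23 mol⁻¹ = 3.3169e+13 J/mol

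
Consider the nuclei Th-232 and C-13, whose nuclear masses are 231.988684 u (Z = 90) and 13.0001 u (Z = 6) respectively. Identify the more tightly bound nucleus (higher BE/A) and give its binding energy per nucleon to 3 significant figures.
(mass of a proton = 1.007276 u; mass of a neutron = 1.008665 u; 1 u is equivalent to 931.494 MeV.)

Th-232: Σm = 90(1.007276) + 142(1.008665) = 233.885270 u; Δm = 1.896586 u; E_B = 1766.66 MeV; E_B/A = 7.6149 MeV
C-13: Σm = 6(1.007276) + 7(1.008665) = 13.104311 u; Δm = 0.104211 u; E_B = 97.072 MeV; E_B/A = 7.467 MeV
Th-232 has the higher binding energy per nucleon, so it is the more tightly bound nucleus.

Th-232; 7.61 MeV/nucleon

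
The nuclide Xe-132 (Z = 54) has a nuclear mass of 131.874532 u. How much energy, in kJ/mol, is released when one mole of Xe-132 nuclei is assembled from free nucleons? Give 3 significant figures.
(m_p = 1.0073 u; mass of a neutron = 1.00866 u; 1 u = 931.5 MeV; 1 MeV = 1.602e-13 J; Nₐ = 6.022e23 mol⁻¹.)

Σm = 54·m_p + 78·m_n = 54.3942 + 78.67548 = 133.06968 u
Mass defect Δm = 133.06968 − 131.874532 = 1.195148 u
Converting to energy: 1.195148 u × 931.5 MeV/u = 1113.28 MeV
Per nucleus in joules: 1113.28 MeV × 1.602e-13 J/MeV = 1.7835e-10 J
Per mole: 1.7835e-10 J × 6.022e23 mol⁻¹ = 1.0740e+14 J/mol

1.07e+11 kJ/mol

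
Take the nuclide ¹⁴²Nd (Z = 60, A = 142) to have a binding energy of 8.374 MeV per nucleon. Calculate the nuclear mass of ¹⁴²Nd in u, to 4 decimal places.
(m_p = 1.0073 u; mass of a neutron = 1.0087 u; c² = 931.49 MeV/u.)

141.8748 u

Total binding energy = 142 × 8.374 = 1189.108 MeV
Mass defect = 1189.108 MeV / (931.49 MeV/u) = 1.276566 u
Constituent mass = 60(1.0073) + 82(1.0087) = 143.1514 u
Nuclear mass = 143.1514 − 1.276566 = 141.874834 u ≈ 141.8748 u (to 4 decimal places)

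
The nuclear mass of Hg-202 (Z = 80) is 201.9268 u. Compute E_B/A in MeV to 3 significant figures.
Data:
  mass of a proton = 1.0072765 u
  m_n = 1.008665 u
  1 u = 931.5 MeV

With 80 protons and 122 neutrons (A = 202):
Mass of separated nucleons = 80(1.0072765) + 122(1.008665) = 80.5821200 + 123.057130 = 203.6392500 u
The mass defect is 203.6392500 − 201.9268 = 1.7124500 u.
Binding energy = Δm·c² = 1.7124500 × 931.5 MeV/u = 1595.15 MeV
BE/A = 1595.15 MeV / 202 = 7.897 MeV/nucleon

7.90 MeV/nucleon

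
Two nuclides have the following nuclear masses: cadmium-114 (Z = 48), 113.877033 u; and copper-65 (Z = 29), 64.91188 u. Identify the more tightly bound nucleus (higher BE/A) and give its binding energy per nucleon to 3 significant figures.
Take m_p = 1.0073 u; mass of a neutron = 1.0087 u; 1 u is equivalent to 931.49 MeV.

copper-65; 8.78 MeV/nucleon

cadmium-114: Σm = 48(1.0073) + 66(1.0087) = 114.9246 u; Δm = 1.047567 u; E_B = 975.80 MeV; E_B/A = 8.560 MeV
copper-65: Σm = 29(1.0073) + 36(1.0087) = 65.5249 u; Δm = 0.61302 u; E_B = 571.022 MeV; E_B/A = 8.78495 MeV
copper-65 has the higher binding energy per nucleon, so it is the more tightly bound nucleus.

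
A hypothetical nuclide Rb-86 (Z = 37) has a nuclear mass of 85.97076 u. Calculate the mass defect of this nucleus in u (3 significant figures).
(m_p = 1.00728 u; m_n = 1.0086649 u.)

Total constituent mass: 37 × 1.00728 + 49 × 1.0086649 = 86.6939401 u
Mass defect Δm = 86.6939401 − 85.97076 = 0.7231801 u

0.723 u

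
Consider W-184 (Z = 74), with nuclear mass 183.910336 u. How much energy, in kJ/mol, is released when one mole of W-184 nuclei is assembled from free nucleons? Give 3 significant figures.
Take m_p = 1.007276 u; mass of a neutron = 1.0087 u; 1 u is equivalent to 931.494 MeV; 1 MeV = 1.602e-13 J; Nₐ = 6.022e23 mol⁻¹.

1.42e+11 kJ/mol

Σm = 74·m_p + 110·m_n = 74.538424 + 110.9570 = 185.495424 u
Δm = 185.495424 − 183.910336 = 1.585088 u
Binding energy = Δm·c² = 1.585088 × 931.494 MeV/u = 1476.50 MeV
Per nucleus in joules: 1476.50 MeV × 1.602e-13 J/MeV = 2.3654e-10 J
Per mole: 2.3654e-10 J × 6.022e23 mol⁻¹ = 1.4244e+14 J/mol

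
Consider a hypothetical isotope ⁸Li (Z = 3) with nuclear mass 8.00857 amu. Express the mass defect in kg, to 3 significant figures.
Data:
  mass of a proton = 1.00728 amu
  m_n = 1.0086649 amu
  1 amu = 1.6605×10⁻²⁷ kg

9.40e-29 kg

Total constituent mass: 3 × 1.00728 + 5 × 1.0086649 = 8.0651645 amu
Mass defect Δm = 8.0651645 − 8.00857 = 0.0565945 amu
In SI units: 0.0565945 amu × 1.6605×10⁻²⁷ kg/amu = 9.3975e-29 kg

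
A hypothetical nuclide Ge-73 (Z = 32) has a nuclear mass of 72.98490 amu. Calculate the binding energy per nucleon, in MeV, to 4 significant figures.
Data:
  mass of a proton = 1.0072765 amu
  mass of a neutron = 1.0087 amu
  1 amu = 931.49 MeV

7.715 MeV/nucleon

Mass of separated nucleons = 32(1.0072765) + 41(1.0087) = 32.2328480 + 41.3567 = 73.5895480 amu
Mass defect Δm = 73.5895480 − 72.98490 = 0.6046480 amu
Converting to energy: 0.6046480 amu × 931.49 MeV/amu = 563.224 MeV
Per nucleon: 563.224 / 73 = 7.715 MeV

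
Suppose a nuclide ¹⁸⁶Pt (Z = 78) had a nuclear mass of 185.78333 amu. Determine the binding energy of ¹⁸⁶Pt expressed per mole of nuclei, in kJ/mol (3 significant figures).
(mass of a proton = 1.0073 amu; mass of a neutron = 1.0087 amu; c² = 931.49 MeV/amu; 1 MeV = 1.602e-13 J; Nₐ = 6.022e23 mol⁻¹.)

1.55e+11 kJ/mol

The nucleus contains 78 protons and 186 − 78 = 108 neutrons.
Σm = 78·m_p + 108·m_n = 78.5694 + 108.9396 = 187.5090 amu
The mass defect is 187.5090 − 185.78333 = 1.72567 amu.
Converting to energy: 1.72567 amu × 931.49 MeV/amu = 1607.44 MeV
Per nucleus in joules: 1607.44 MeV × 1.602e-13 J/MeV = 2.5751e-10 J
Per mole: 2.5751e-10 J × 6.022e23 mol⁻¹ = 1.5507e+14 J/mol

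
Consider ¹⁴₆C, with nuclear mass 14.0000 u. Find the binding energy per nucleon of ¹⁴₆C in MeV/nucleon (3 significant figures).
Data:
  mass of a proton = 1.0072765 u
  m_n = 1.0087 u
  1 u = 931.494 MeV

Z = 6, so N = A − Z = 14 − 6 = 8.
Σm = 6·m_p + 8·m_n = 6.0436590 + 8.0696 = 14.1132590 u
Δm = 14.1132590 − 14.0000 = 0.1132590 u
E_B = 0.1132590 × 931.494 = 105.500 MeV
BE/A = 105.500 MeV / 14 = 7.536 MeV/nucleon

7.54 MeV/nucleon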